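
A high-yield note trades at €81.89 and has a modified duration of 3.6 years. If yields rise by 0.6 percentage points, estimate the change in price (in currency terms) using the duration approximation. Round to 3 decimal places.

Duration approximation: ΔP/P ≈ -D_mod · Δy = -3.6 × (+0.006) = -0.021600.
ΔP ≈ 81.89 × (-0.021600) = -1.768824.

-€1.769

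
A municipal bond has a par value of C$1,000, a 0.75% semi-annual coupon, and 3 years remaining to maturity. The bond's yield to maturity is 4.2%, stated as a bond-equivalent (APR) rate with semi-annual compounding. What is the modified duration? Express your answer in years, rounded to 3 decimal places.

2.909 years

Periodic yield y = 0.021. First find Macaulay duration:
  t   CF        PV=CF/(1+0.021)^t    t·PV
  1         3.75         3.6729         3.6729
  2         3.75         3.5973         7.1947
  3         3.75         3.5233        10.5700
  4         3.75         3.4509        13.8035
  5         3.75         3.3799        16.8994
  6     1,003.75       886.0763     5,316.4576
  Σ                    903.7006     5,368.5981
P = 903.7006; Macaulay duration = 5,368.5981 / 903.7006 = 5.94068 half-year periods = 2.97034 years.
Modified duration = D_Mac / (1 + y) = 2.97034 / 1.021 = 2.90925 years.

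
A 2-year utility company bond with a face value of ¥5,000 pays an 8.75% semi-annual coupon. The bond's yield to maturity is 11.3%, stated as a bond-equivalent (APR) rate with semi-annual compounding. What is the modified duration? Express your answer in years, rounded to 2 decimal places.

1.77 years

Periodic yield y = 0.0565. First find Macaulay duration:
  t   CF        PV=CF/(1+0.0565)^t    t·PV
  1       218.75       207.0516       207.0516
  2       218.75       195.9788       391.9576
  3       218.75       185.4981       556.4944
  4     5,218.75     4,188.7890    16,755.1561
  Σ                  4,777.3175    17,910.6597
P = 4,777.3175; Macaulay duration = 17,910.6597 / 4,777.3175 = 3.74910 half-year periods = 1.87455 years.
Modified duration = D_Mac / (1 + y) = 1.87455 / 1.0565 = 1.77430 years.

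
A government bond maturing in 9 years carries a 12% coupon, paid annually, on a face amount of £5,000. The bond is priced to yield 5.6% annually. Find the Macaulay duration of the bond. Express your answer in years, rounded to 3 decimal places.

6.489 years

Periodic yield y = 0.056. Discount each cash flow and weight by its year:
  t   CF        PV=CF/(1+0.056)^t    t·PV
  1       600.00       568.1818       568.1818
  2       600.00       538.0510     1,076.1019
  3       600.00       509.5180     1,528.5539
  4       600.00       482.4981     1,929.9923
  5       600.00       456.9110     2,284.5552
  6       600.00       432.6809     2,596.0855
  7       600.00       409.7357     2,868.1500
  8       600.00       388.0073     3,104.0585
  9     5,600.00     3,429.3575    30,864.2176
  Σ                  7,214.9413    46,819.8967
Price P = Σ PV = 7,214.9413.
Macaulay duration = Σ(t·PV) / P = 46,819.8967 / 7,214.9413 = 6.48930 years.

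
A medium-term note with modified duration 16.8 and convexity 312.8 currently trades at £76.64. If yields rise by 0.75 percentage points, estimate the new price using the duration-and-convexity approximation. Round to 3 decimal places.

£67.658

Duration effect: -D_mod·Δy = -16.8 × (+0.0075) = -0.126000
Convexity effect: ½·C·(Δy)² = 0.5 × 312.8 × (0.0075)² = +0.0087975
ΔP/P ≈ -0.126000 + 0.0087975 = -0.1172025
New price ≈ 76.64 × (1 - 0.1172025) = 67.6576004.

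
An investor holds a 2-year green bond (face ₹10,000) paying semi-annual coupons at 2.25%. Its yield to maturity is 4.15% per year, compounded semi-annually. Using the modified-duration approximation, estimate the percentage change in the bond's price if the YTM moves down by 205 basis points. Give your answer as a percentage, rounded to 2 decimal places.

Periodic yield y = 0.02075. Modified duration first:
  t   CF        PV=CF/(1+0.02075)^t    t·PV
  1       112.50       110.2131       110.2131
  2       112.50       107.9726       215.9453
  3       112.50       105.7778       317.3333
  4    10,112.50     9,314.9597    37,259.8388
  Σ                  9,638.9232    37,903.3304
P = 9,638.9232; D_Mac = 3.93232 half-year periods = 1.96616 yrs; D_mod = 1.96616/(1+0.02075) = 1.92619 yrs.
ΔP/P ≈ -D_mod · Δy = -1.92619 × (-0.0205) = +0.039487 = +3.9487%.

+3.95%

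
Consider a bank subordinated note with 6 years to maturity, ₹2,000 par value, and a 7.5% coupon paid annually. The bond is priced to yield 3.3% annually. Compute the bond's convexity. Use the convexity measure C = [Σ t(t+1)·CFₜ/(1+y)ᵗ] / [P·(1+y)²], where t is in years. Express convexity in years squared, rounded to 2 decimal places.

31.95

With y = 0.033:
  t   CF        PV=CF/(1+0.033)^t    t·PV        t(t+1)·PV
  1       150.00       145.2081       145.2081         290.4163
  2       150.00       140.5693       281.1387         843.4161
  3       150.00       136.0787       408.2362       1,632.9449
  4       150.00       131.7316       526.9264       2,634.6320
  5       150.00       127.5233       637.6167       3,825.7000
  6     2,150.00     1,769.4428    10,616.6569      74,316.5981
  Σ                  2,450.5540    12,615.7830      83,543.7073
P = 2,450.5540.
Convexity = Σ t(t+1)·PV / [P·(1+y)²] = 83,543.7073 / (2,450.5540 × 1.067089) = 31.94838.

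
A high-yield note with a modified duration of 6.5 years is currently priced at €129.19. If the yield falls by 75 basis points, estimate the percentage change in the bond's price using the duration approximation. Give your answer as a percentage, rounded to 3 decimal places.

+4.875%

Duration approximation: ΔP/P ≈ -D_mod · Δy = -6.5 × (-0.0075) = +0.048750.
As a percentage: +4.8750%.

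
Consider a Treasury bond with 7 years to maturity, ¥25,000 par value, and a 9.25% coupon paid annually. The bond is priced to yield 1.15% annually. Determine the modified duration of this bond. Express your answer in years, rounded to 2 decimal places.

Periodic yield y = 0.0115. First find Macaulay duration:
  t   CF        PV=CF/(1+0.0115)^t    t·PV
  1     2,312.50     2,286.2086     2,286.2086
  2     2,312.50     2,260.2161     4,520.4322
  3     2,312.50     2,234.5191     6,703.5574
  4     2,312.50     2,209.1143     8,836.4573
  5     2,312.50     2,183.9983    10,919.9917
  6     2,312.50     2,159.1679    12,955.0075
  7    27,312.50    25,211.5905   176,481.1335
  Σ                 38,544.8150   222,702.7884
P = 38,544.8150; Macaulay duration = 222,702.7884 / 38,544.8150 = 5.77776 years.
Modified duration = D_Mac / (1 + y) = 5.77776 / 1.0115 = 5.71207 years.

5.71 years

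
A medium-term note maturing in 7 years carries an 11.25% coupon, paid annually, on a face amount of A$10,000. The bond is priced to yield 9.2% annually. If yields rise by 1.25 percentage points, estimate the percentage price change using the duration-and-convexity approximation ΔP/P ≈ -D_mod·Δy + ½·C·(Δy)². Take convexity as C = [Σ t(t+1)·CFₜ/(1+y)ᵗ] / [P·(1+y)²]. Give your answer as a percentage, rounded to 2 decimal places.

-5.81%

With y = 0.092:
  t   CF        PV=CF/(1+0.092)^t    t·PV        t(t+1)·PV
  1     1,125.00     1,030.2198     1,030.2198       2,060.4396
  2     1,125.00       943.4247     1,886.8494       5,660.5482
  3     1,125.00       863.9420     2,591.8261      10,367.3045
  4     1,125.00       791.1557     3,164.6229      15,823.1143
  5     1,125.00       724.5016     3,622.5078      21,735.0471
  6     1,125.00       663.4630     3,980.7779      27,865.4450
  7    11,125.00     6,008.1609    42,057.1260     336,457.0076
  Σ                 11,024.8676    58,333.9298     419,968.9062
P = 11,024.8676; D_Mac = 5.29112 yrs; D_mod = 4.84535 yrs; C = 31.94468.
Duration effect: -4.84535 × (+0.0125) = -0.060567
Convexity effect: 0.5 × 31.94468 × (0.0125)² = +0.0024957
ΔP/P ≈ -0.060567 + 0.0024957 = -0.058071 = -5.8071%.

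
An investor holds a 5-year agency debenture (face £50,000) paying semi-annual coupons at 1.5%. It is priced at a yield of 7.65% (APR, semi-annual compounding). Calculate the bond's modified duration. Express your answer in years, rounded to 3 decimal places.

Periodic yield y = 0.03825. First find Macaulay duration:
  t   CF        PV=CF/(1+0.03825)^t    t·PV
  1       375.00       361.1847       361.1847
  2       375.00       347.8783       695.7567
  3       375.00       335.0622     1,005.1866
  4       375.00       322.7182     1,290.8729
  5       375.00       310.8290     1,554.1451
  6       375.00       299.3778     1,796.2670
  7       375.00       288.3485     2,018.4395
  8       375.00       277.7255     2,221.8040
  9       375.00       267.4939     2,407.4447
  10   50,375.00    34,609.5268   346,095.2679
  Σ                 37,420.1450   359,446.3691
P = 37,420.1450; Macaulay duration = 359,446.3691 / 37,420.1450 = 9.60569 half-year periods = 4.80285 years.
Modified duration = D_Mac / (1 + y) = 4.80285 / 1.03825 = 4.62590 years.

4.626 years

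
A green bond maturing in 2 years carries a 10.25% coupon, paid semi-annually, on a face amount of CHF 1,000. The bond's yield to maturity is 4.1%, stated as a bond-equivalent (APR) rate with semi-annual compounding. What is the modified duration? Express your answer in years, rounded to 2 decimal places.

1.83 years

Periodic yield y = 0.0205. First find Macaulay duration:
  t   CF        PV=CF/(1+0.0205)^t    t·PV
  1        51.25        50.2205        50.2205
  2        51.25        49.2116        98.4233
  3        51.25        48.2231       144.6692
  4     1,051.25       969.2905     3,877.1621
  Σ                  1,116.9457     4,170.4751
P = 1,116.9457; Macaulay duration = 4,170.4751 / 1,116.9457 = 3.73382 half-year periods = 1.86691 years.
Modified duration = D_Mac / (1 + y) = 1.86691 / 1.0205 = 1.82941 years.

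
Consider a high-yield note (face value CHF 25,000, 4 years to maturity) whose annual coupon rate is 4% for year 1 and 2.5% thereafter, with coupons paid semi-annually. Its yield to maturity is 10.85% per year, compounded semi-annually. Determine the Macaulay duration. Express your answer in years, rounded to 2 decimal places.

Periodic yield y = 0.05425. Discount each cash flow and weight by its period:
  t   CF        PV=CF/(1+0.05425)^t    t·PV
  1       500.00       474.2708       474.2708
  2       500.00       449.8656       899.7312
  3       312.50       266.6977       800.0930
  4       312.50       252.9738     1,011.8953
  5       312.50       239.9562     1,199.7810
  6       312.50       227.6084     1,365.6506
  7       312.50       215.8961     1,511.2725
  8    25,312.50    16,587.6996   132,701.5972
  Σ                 18,714.9683   139,964.2916
Price P = Σ PV = 18,714.9683.
Macaulay duration = Σ(t·PV) / P = 139,964.2916 / 18,714.9683 = 7.47874 half-year periods.
In years: 7.47874 / 2 = 3.73937 years.

3.74 years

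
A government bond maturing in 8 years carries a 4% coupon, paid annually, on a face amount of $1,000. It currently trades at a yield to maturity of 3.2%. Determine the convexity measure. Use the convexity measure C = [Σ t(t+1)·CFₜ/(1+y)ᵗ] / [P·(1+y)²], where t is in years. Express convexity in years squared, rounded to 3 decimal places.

With y = 0.032:
  t   CF        PV=CF/(1+0.032)^t    t·PV        t(t+1)·PV
  1        40.00        38.7597        38.7597          77.5194
  2        40.00        37.5578        75.1157         225.3470
  3        40.00        36.3933       109.1798         436.7191
  4        40.00        35.2648       141.0591         705.2956
  5        40.00        34.1713       170.8565       1,025.1390
  6        40.00        33.1117       198.6704       1,390.6925
  7        40.00        32.0850       224.5950       1,796.7603
  8     1,040.00       808.3431     6,466.7452      58,200.7066
  Σ                  1,055.6867     7,424.9813      63,858.1795
P = 1,055.6867.
Convexity = Σ t(t+1)·PV / [P·(1+y)²] = 63,858.1795 / (1,055.6867 × 1.065024) = 56.79656.

56.797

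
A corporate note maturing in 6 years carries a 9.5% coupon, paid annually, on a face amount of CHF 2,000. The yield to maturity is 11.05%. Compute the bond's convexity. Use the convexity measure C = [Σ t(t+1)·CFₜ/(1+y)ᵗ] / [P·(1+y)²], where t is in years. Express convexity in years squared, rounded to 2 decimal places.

25.10

With y = 0.1105:
  t   CF        PV=CF/(1+0.1105)^t    t·PV        t(t+1)·PV
  1       190.00       171.0941       171.0941         342.1882
  2       190.00       154.0694       308.1389         924.4166
  3       190.00       138.7388       416.2164       1,664.8655
  4       190.00       124.9336       499.7345       2,498.6725
  5       190.00       112.5021       562.5107       3,375.0642
  6     2,190.00     1,167.7039     7,006.2235      49,043.5646
  Σ                  1,869.0420     8,963.9181      57,848.7716
P = 1,869.0420.
Convexity = Σ t(t+1)·PV / [P·(1+y)²] = 57,848.7716 / (1,869.0420 × 1.233210) = 25.09793.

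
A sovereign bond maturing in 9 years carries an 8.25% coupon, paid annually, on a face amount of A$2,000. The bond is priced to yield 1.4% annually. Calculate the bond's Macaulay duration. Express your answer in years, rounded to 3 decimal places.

7.200 years

Periodic yield y = 0.014. Discount each cash flow and weight by its year:
  t   CF        PV=CF/(1+0.014)^t    t·PV
  1       165.00       162.7219       162.7219
  2       165.00       160.4752       320.9505
  3       165.00       158.2596       474.7788
  4       165.00       156.0746       624.2982
  5       165.00       153.9197       769.5984
  6       165.00       151.7946       910.7674
  7       165.00       149.6988     1,047.8915
  8       165.00       147.6319     1,181.0555
  9     2,165.00     1,910.3648    17,193.2831
  Σ                  3,150.9411    22,685.3453
Price P = Σ PV = 3,150.9411.
Macaulay duration = Σ(t·PV) / P = 22,685.3453 / 3,150.9411 = 7.19955 years.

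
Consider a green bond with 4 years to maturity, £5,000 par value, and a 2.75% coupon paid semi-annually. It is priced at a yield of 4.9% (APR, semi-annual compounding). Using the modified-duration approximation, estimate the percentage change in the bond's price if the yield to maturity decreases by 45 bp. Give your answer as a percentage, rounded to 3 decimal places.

Periodic yield y = 0.0245. Modified duration first:
  t   CF        PV=CF/(1+0.0245)^t    t·PV
  1        68.75        67.1059        67.1059
  2        68.75        65.5011       131.0023
  3        68.75        63.9347       191.8042
  4        68.75        62.4058       249.6231
  5        68.75        60.9134       304.5670
  6        68.75        59.4567       356.7403
  7        68.75        58.0349       406.2440
  8     5,068.75     4,176.4296    33,411.4371
  Σ                  4,613.7822    35,118.5240
P = 4,613.7822; D_Mac = 7.61166 half-year periods = 3.80583 yrs; D_mod = 3.80583/(1+0.0245) = 3.71482 yrs.
ΔP/P ≈ -D_mod · Δy = -3.71482 × (-0.0045) = +0.016717 = +1.6717%.

+1.672%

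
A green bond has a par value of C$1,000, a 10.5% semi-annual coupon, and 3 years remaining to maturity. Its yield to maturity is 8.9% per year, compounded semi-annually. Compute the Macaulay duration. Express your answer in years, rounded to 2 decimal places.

2.66 years

Periodic yield y = 0.0445. Discount each cash flow and weight by its period:
  t   CF        PV=CF/(1+0.0445)^t    t·PV
  1        52.50        50.2633        50.2633
  2        52.50        48.1219        96.2437
  3        52.50        46.0717       138.2150
  4        52.50        44.1088       176.4353
  5        52.50        42.2296       211.1481
  6     1,052.50       810.5344     4,863.2063
  Σ                  1,041.3296     5,535.5116
Price P = Σ PV = 1,041.3296.
Macaulay duration = Σ(t·PV) / P = 5,535.5116 / 1,041.3296 = 5.31581 half-year periods.
In years: 5.31581 / 2 = 2.65791 years.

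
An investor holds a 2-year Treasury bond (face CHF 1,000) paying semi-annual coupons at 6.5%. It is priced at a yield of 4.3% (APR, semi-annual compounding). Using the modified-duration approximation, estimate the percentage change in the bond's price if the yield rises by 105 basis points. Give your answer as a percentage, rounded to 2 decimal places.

Periodic yield y = 0.0215. Modified duration first:
  t   CF        PV=CF/(1+0.0215)^t    t·PV
  1        32.50        31.8160        31.8160
  2        32.50        31.1463        62.2926
  3        32.50        30.4908        91.4723
  4     1,032.50       948.2800     3,793.1199
  Σ                  1,041.7330     3,978.7007
P = 1,041.7330; D_Mac = 3.81931 half-year periods = 1.90965 yrs; D_mod = 1.90965/(1+0.0215) = 1.86946 yrs.
ΔP/P ≈ -D_mod · Δy = -1.86946 × (+0.0105) = -0.019629 = -1.9629%.

-1.96%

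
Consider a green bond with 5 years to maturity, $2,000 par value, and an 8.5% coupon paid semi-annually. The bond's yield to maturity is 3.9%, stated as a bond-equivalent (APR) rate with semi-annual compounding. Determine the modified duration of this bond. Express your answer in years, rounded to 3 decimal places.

Periodic yield y = 0.0195. First find Macaulay duration:
  t   CF        PV=CF/(1+0.0195)^t    t·PV
  1        85.00        83.3742        83.3742
  2        85.00        81.7795       163.5590
  3        85.00        80.2153       240.6459
  4        85.00        78.6810       314.7241
  5        85.00        77.1761       385.8805
  6        85.00        75.6999       454.1997
  7        85.00        74.2520       519.7642
  8        85.00        72.8318       582.6545
  9        85.00        71.4388       642.9488
  10    2,085.00     1,718.8333    17,188.3330
  Σ                  2,414.2819    20,576.0837
P = 2,414.2819; Macaulay duration = 20,576.0837 / 2,414.2819 = 8.52265 half-year periods = 4.26133 years.
Modified duration = D_Mac / (1 + y) = 4.26133 / 1.0195 = 4.17982 years.

4.180 years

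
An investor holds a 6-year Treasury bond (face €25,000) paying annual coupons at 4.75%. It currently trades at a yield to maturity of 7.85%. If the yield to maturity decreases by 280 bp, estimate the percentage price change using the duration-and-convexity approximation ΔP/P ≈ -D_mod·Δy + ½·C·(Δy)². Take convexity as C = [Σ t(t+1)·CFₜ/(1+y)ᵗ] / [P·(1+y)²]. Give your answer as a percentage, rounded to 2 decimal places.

With y = 0.0785:
  t   CF        PV=CF/(1+0.0785)^t    t·PV        t(t+1)·PV
  1     1,187.50     1,101.0663     1,101.0663       2,202.1326
  2     1,187.50     1,020.9238     2,041.8476       6,125.5427
  3     1,187.50       946.6145     2,839.8436      11,359.3745
  4     1,187.50       877.7140     3,510.8560      17,554.2798
  5     1,187.50       813.8285     4,069.1423      24,414.8537
  6    26,187.50    16,640.7595    99,844.5569     698,911.8985
  Σ                 21,400.9065   113,407.3126     760,568.0816
P = 21,400.9065; D_Mac = 5.29918 yrs; D_mod = 4.91347 yrs; C = 30.55383.
Duration effect: -4.91347 × (-0.028) = +0.137577
Convexity effect: 0.5 × 30.55383 × (-0.028)² = +0.0119771
ΔP/P ≈ +0.137577 + 0.0119771 = +0.149554 = +14.9554%.

+14.96%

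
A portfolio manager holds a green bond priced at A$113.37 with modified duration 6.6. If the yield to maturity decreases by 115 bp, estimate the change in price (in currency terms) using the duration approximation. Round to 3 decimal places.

Duration approximation: ΔP/P ≈ -D_mod · Δy = -6.6 × (-0.0115) = +0.075900.
ΔP ≈ 113.37 × (+0.075900) = +8.604783.

+A$8.605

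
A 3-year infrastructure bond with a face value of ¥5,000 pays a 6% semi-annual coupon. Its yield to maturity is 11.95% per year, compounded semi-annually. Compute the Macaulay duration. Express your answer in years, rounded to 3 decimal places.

2.769 years

Periodic yield y = 0.05975. Discount each cash flow and weight by its period:
  t   CF        PV=CF/(1+0.05975)^t    t·PV
  1       150.00       141.5428       141.5428
  2       150.00       133.5625       267.1249
  3       150.00       126.0320       378.0961
  4       150.00       118.9262       475.7048
  5       150.00       112.2210       561.1050
  6     5,150.00     3,635.6886    21,814.1316
  Σ                  4,267.9731    23,637.7052
Price P = Σ PV = 4,267.9731.
Macaulay duration = Σ(t·PV) / P = 23,637.7052 / 4,267.9731 = 5.53839 half-year periods.
In years: 5.53839 / 2 = 2.76920 years.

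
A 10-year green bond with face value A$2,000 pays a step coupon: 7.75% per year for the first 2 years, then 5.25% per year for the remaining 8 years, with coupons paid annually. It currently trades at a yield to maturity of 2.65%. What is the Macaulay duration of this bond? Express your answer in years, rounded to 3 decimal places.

Periodic yield y = 0.0265. Discount each cash flow and weight by its year:
  t   CF        PV=CF/(1+0.0265)^t    t·PV
  1       155.00       150.9985       150.9985
  2       155.00       147.1004       294.2008
  3       105.00        97.0761       291.2284
  4       105.00        94.5700       378.2801
  5       105.00        92.1286       460.6431
  6       105.00        89.7502       538.5014
  7       105.00        87.4333       612.0328
  8       105.00        85.1761       681.4087
  9       105.00        82.9772       746.7947
  10    2,105.00     1,620.5505    16,205.5048
  Σ                  2,547.7609    20,359.5931
Price P = Σ PV = 2,547.7609.
Macaulay duration = Σ(t·PV) / P = 20,359.5931 / 2,547.7609 = 7.99117 years.

7.991 years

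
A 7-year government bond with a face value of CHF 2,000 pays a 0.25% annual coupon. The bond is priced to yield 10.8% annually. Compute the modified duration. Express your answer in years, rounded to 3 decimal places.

6.245 years

Periodic yield y = 0.108. First find Macaulay duration:
  t   CF        PV=CF/(1+0.108)^t    t·PV
  1         5.00         4.5126         4.5126
  2         5.00         4.0728         8.1456
  3         5.00         3.6758        11.0274
  4         5.00         3.3175        13.2700
  5         5.00         2.9941        14.9707
  6         5.00         2.7023        16.2137
  7     2,005.00       977.9937     6,845.9559
  Σ                    999.2688     6,914.0958
P = 999.2688; Macaulay duration = 6,914.0958 / 999.2688 = 6.91915 years.
Modified duration = D_Mac / (1 + y) = 6.91915 / 1.108 = 6.24472 years.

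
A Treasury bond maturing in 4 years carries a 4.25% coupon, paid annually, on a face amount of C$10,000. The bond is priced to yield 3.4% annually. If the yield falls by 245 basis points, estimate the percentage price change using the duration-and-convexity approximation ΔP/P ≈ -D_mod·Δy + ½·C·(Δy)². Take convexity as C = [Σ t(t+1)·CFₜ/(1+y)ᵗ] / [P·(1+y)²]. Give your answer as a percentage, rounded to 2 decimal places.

With y = 0.034:
  t   CF        PV=CF/(1+0.034)^t    t·PV        t(t+1)·PV
  1       425.00       411.0251       411.0251         822.0503
  2       425.00       397.5098       795.0196       2,385.0589
  3       425.00       384.4389     1,153.3167       4,613.2667
  4    10,425.00     9,119.9805    36,479.9219     182,399.6095
  Σ                 10,312.9543    38,839.2833     190,219.9854
P = 10,312.9543; D_Mac = 3.76607 yrs; D_mod = 3.64223 yrs; C = 17.25170.
Duration effect: -3.64223 × (-0.0245) = +0.089235
Convexity effect: 0.5 × 17.25170 × (-0.0245)² = +0.0051777
ΔP/P ≈ +0.089235 + 0.0051777 = +0.094412 = +9.4412%.

+9.44%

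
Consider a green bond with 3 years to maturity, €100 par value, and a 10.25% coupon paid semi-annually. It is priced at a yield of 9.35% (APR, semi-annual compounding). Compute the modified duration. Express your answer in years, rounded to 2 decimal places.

Periodic yield y = 0.04675. First find Macaulay duration:
  t   CF        PV=CF/(1+0.04675)^t    t·PV
  1        5.125         4.8961         4.8961
  2        5.125         4.6774         9.3549
  3        5.125         4.4685        13.4056
  4        5.125         4.2690        17.0758
  5        5.125         4.0783        20.3915
  6      105.125        79.9187       479.5120
  Σ                    102.3080       544.6359
P = 102.3080; Macaulay duration = 544.6359 / 102.3080 = 5.32349 half-year periods = 2.66175 years.
Modified duration = D_Mac / (1 + y) = 2.66175 / 1.04675 = 2.54287 years.

2.54 years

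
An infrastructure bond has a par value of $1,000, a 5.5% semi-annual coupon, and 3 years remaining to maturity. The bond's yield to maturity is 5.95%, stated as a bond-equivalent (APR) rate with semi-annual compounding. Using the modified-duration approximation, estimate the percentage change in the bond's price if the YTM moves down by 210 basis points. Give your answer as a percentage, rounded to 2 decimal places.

+5.72%

Periodic yield y = 0.02975. Modified duration first:
  t   CF        PV=CF/(1+0.02975)^t    t·PV
  1        27.50        26.7055        26.7055
  2        27.50        25.9340        51.8680
  3        27.50        25.1847        75.5542
  4        27.50        24.4571        97.8285
  5        27.50        23.7506       118.7528
  6     1,027.50       861.7693     5,170.6159
  Σ                    987.8012     5,541.3248
P = 987.8012; D_Mac = 5.60976 half-year periods = 2.80488 yrs; D_mod = 2.80488/(1+0.02975) = 2.72384 yrs.
ΔP/P ≈ -D_mod · Δy = -2.72384 × (-0.021) = +0.057201 = +5.7201%.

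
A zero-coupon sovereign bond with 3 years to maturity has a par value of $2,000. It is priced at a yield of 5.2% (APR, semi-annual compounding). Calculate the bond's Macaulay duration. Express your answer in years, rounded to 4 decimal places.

3.0000 years

A zero-coupon bond has a single cash flow at maturity, so its Macaulay duration equals its maturity: 3 years.
(Equivalently: 6 semi-annual periods ÷ 2 = 3 years.)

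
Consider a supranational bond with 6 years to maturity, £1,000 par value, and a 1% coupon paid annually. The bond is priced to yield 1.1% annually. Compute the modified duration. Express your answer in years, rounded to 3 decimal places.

Periodic yield y = 0.011. First find Macaulay duration:
  t   CF        PV=CF/(1+0.011)^t    t·PV
  1        10.00         9.8912         9.8912
  2        10.00         9.7836        19.5672
  3        10.00         9.6771        29.0314
  4        10.00         9.5718        38.2874
  5        10.00         9.4677        47.3385
  6     1,010.00       945.8330     5,674.9977
  Σ                    994.2244     5,819.1133
P = 994.2244; Macaulay duration = 5,819.1133 / 994.2244 = 5.85292 years.
Modified duration = D_Mac / (1 + y) = 5.85292 / 1.011 = 5.78924 years.

5.789 years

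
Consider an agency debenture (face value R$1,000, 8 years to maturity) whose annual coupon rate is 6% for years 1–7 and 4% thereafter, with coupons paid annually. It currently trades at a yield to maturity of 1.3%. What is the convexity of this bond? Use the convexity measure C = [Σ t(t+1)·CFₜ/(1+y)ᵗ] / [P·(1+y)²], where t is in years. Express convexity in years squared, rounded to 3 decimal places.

56.069

With y = 0.013:
  t   CF        PV=CF/(1+0.013)^t    t·PV        t(t+1)·PV
  1        60.00        59.2300        59.2300         118.4600
  2        60.00        58.4699       116.9398         350.8194
  3        60.00        57.7195       173.1586         692.6346
  4        60.00        56.9788       227.9153       1,139.5764
  5        60.00        56.2476       281.2380       1,687.4281
  6        60.00        55.5258       333.1546       2,332.0823
  7        60.00        54.8132       383.6924       3,069.5390
  8     1,040.00       937.9027     7,503.2214      67,528.9929
  Σ                  1,336.8875     9,078.5502      76,919.5327
P = 1,336.8875.
Convexity = Σ t(t+1)·PV / [P·(1+y)²] = 76,919.5327 / (1,336.8875 × 1.026169) = 56.06901.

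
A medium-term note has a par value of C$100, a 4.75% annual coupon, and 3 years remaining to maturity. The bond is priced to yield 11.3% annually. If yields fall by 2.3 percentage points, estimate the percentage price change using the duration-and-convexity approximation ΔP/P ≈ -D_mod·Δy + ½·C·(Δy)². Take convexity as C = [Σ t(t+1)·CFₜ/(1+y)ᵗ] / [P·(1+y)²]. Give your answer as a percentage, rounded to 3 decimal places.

+6.135%

With y = 0.113:
  t   CF        PV=CF/(1+0.113)^t    t·PV        t(t+1)·PV
  1         4.75         4.2677         4.2677           8.5355
  2         4.75         3.8345         7.6689          23.0067
  3       104.75        75.9746       227.9239         911.6954
  Σ                     84.0768       239.8605         943.2376
P = 84.0768; D_Mac = 2.85287 yrs; D_mod = 2.56323 yrs; C = 9.05638.
Duration effect: -2.56323 × (-0.023) = +0.058954
Convexity effect: 0.5 × 9.05638 × (-0.023)² = +0.0023954
ΔP/P ≈ +0.058954 + 0.0023954 = +0.061350 = +6.1350%.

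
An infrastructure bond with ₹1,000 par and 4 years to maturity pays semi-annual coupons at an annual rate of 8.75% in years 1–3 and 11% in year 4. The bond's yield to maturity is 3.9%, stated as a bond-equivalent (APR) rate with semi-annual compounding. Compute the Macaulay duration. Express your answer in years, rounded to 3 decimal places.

Periodic yield y = 0.0195. Discount each cash flow and weight by its period:
  t   CF        PV=CF/(1+0.0195)^t    t·PV
  1        43.75        42.9132        42.9132
  2        43.75        42.0924        84.1848
  3        43.75        41.2873       123.8619
  4        43.75        40.4976       161.9903
  5        43.75        39.7230       198.6149
  6        43.75        38.9632       233.7792
  7        55.00        48.0454       336.3180
  8     1,055.00       903.9713     7,231.7700
  Σ                  1,197.4933     8,413.4324
Price P = Σ PV = 1,197.4933.
Macaulay duration = Σ(t·PV) / P = 8,413.4324 / 1,197.4933 = 7.02587 half-year periods.
In years: 7.02587 / 2 = 3.51293 years.

3.513 years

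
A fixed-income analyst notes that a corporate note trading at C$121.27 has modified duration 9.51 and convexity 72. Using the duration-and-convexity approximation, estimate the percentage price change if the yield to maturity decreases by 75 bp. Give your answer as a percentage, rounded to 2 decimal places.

+7.34%

Duration effect: -D_mod·Δy = -9.51 × (-0.0075) = +0.071325
Convexity effect: ½·C·(Δy)² = 0.5 × 72 × (-0.0075)² = +0.0020250
ΔP/P ≈ +0.071325 + 0.0020250 = +0.073350
= +7.3350%.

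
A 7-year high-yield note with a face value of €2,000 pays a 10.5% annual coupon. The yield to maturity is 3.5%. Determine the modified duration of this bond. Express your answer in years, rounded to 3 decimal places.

5.400 years

Periodic yield y = 0.035. First find Macaulay duration:
  t   CF        PV=CF/(1+0.035)^t    t·PV
  1       210.00       202.8986       202.8986
  2       210.00       196.0372       392.0745
  3       210.00       189.4080       568.2239
  4       210.00       183.0029       732.0115
  5       210.00       176.8144       884.0718
  6       210.00       170.8351     1,025.0108
  7     2,210.00     1,737.0400    12,159.2802
  Σ                  2,856.0362    15,963.5712
P = 2,856.0362; Macaulay duration = 15,963.5712 / 2,856.0362 = 5.58941 years.
Modified duration = D_Mac / (1 + y) = 5.58941 / 1.035 = 5.40040 years.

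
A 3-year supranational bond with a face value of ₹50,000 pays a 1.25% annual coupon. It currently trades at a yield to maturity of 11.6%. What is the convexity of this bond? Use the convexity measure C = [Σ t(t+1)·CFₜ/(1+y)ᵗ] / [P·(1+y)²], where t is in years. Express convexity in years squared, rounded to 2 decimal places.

9.45

With y = 0.116:
  t   CF        PV=CF/(1+0.116)^t    t·PV        t(t+1)·PV
  1       625.00       560.0358       560.0358       1,120.0717
  2       625.00       501.8242     1,003.6485       3,010.9454
  3    50,625.00    36,422.7265   109,268.1794     437,072.7177
  Σ                 37,484.5865   110,831.8637     441,203.7348
P = 37,484.5865.
Convexity = Σ t(t+1)·PV / [P·(1+y)²] = 441,203.7348 / (37,484.5865 × 1.245456) = 9.45057.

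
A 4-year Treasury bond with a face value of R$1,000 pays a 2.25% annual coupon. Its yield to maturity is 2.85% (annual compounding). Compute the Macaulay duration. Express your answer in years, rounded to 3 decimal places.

3.868 years

Periodic yield y = 0.0285. Discount each cash flow and weight by its year:
  t   CF        PV=CF/(1+0.0285)^t    t·PV
  1        22.50        21.8765        21.8765
  2        22.50        21.2703        42.5406
  3        22.50        20.6809        62.0427
  4     1,022.50       913.7894     3,655.1577
  Σ                    977.6172     3,781.6176
Price P = Σ PV = 977.6172.
Macaulay duration = Σ(t·PV) / P = 3,781.6176 / 977.6172 = 3.86820 years.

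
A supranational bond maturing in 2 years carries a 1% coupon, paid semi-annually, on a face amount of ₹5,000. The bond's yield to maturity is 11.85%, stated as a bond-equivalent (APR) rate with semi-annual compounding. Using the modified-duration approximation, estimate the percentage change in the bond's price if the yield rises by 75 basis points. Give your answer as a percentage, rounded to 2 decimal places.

Periodic yield y = 0.05925. Modified duration first:
  t   CF        PV=CF/(1+0.05925)^t    t·PV
  1        25.00        23.6016        23.6016
  2        25.00        22.2814        44.5629
  3        25.00        21.0351        63.1053
  4     5,025.00     3,991.5555    15,966.2221
  Σ                  4,058.4737    16,097.4919
P = 4,058.4737; D_Mac = 3.96639 half-year periods = 1.98320 yrs; D_mod = 1.98320/(1+0.05925) = 1.87226 yrs.
ΔP/P ≈ -D_mod · Δy = -1.87226 × (+0.0075) = -0.014042 = -1.4042%.

-1.40%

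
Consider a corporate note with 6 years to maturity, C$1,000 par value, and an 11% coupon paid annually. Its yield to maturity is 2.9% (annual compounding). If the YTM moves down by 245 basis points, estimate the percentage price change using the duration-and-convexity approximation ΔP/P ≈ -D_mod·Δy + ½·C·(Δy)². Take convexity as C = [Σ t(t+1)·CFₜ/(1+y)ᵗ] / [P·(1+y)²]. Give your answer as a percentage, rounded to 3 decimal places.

With y = 0.029:
  t   CF        PV=CF/(1+0.029)^t    t·PV        t(t+1)·PV
  1       110.00       106.8999       106.8999         213.7998
  2       110.00       103.8872       207.7743         623.3230
  3       110.00       100.9594       302.8781       1,211.5122
  4       110.00        98.1140       392.4562       1,962.2809
  5       110.00        95.3489       476.7446       2,860.4678
  6     1,110.00       935.0412     5,610.2470      39,271.7289
  Σ                  1,440.2506     7,097.0001      46,143.1127
P = 1,440.2506; D_Mac = 4.92761 yrs; D_mod = 4.78874 yrs; C = 30.25785.
Duration effect: -4.78874 × (-0.0245) = +0.117324
Convexity effect: 0.5 × 30.25785 × (-0.0245)² = +0.0090811
ΔP/P ≈ +0.117324 + 0.0090811 = +0.126405 = +12.6405%.

+12.641%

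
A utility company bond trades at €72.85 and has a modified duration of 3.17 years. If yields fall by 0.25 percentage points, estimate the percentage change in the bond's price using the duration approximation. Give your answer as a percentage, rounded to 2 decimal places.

Duration approximation: ΔP/P ≈ -D_mod · Δy = -3.17 × (-0.0025) = +0.007925.
As a percentage: +0.7925%.

+0.79%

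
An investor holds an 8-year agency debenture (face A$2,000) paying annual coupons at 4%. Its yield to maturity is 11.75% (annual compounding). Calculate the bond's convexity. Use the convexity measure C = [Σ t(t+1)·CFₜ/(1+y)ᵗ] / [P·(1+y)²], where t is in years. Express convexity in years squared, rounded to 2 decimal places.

45.16

With y = 0.1175:
  t   CF        PV=CF/(1+0.1175)^t    t·PV        t(t+1)·PV
  1        80.00        71.5884        71.5884         143.1767
  2        80.00        64.0612       128.1224         384.3671
  3        80.00        57.3254       171.9763         687.9053
  4        80.00        51.2979       205.1917       1,025.9586
  5        80.00        45.9042       229.5209       1,377.1257
  6        80.00        41.0776       246.4654       1,725.2581
  7        80.00        36.7585       257.3092       2,058.4736
  8     2,080.00       855.2303     6,841.8424      61,576.5818
  Σ                  1,223.2434     8,152.0168      68,978.8469
P = 1,223.2434.
Convexity = Σ t(t+1)·PV / [P·(1+y)²] = 68,978.8469 / (1,223.2434 × 1.248806) = 45.15522.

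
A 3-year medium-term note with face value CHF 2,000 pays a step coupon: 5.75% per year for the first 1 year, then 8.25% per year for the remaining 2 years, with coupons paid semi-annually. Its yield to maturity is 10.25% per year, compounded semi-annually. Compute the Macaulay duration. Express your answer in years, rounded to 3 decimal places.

Periodic yield y = 0.05125. Discount each cash flow and weight by its period:
  t   CF        PV=CF/(1+0.05125)^t    t·PV
  1        57.50        54.6968        54.6968
  2        57.50        52.0302       104.0605
  3        82.50        71.0127       213.0380
  4        82.50        67.5507       270.2028
  5        82.50        64.2575       321.2876
  6     2,082.50     1,542.9397     9,257.6383
  Σ                  1,852.4876    10,220.9240
Price P = Σ PV = 1,852.4876.
Macaulay duration = Σ(t·PV) / P = 10,220.9240 / 1,852.4876 = 5.51740 half-year periods.
In years: 5.51740 / 2 = 2.75870 years.

2.759 years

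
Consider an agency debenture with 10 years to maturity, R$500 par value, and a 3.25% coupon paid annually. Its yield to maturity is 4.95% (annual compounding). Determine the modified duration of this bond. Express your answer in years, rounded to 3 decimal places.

8.177 years

Periodic yield y = 0.0495. First find Macaulay duration:
  t   CF        PV=CF/(1+0.0495)^t    t·PV
  1        16.25        15.4836        15.4836
  2        16.25        14.7533        29.5066
  3        16.25        14.0574        42.1723
  4        16.25        13.3944        53.5776
  5        16.25        12.7627        63.8133
  6        16.25        12.1607        72.9642
  7        16.25        11.5871        81.1100
  8        16.25        11.0406        88.3250
  9        16.25        10.5199        94.6790
  10      516.25       318.4459     3,184.4588
  Σ                    434.2056     3,726.0904
P = 434.2056; Macaulay duration = 3,726.0904 / 434.2056 = 8.58140 years.
Modified duration = D_Mac / (1 + y) = 8.58140 / 1.0495 = 8.17665 years.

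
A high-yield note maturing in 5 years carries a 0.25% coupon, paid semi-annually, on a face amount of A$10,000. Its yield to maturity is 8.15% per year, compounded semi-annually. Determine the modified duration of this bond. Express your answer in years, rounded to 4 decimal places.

Periodic yield y = 0.04075. First find Macaulay duration:
  t   CF        PV=CF/(1+0.04075)^t    t·PV
  1        12.50        12.0106        12.0106
  2        12.50        11.5403        23.0806
  3        12.50        11.0884        33.2653
  4        12.50        10.6543        42.6171
  5        12.50        10.2371        51.1856
  6        12.50         9.8363        59.0178
  7        12.50         9.4512        66.1581
  8        12.50         9.0811        72.6488
  9        12.50         8.7255        78.5298
  10   10,012.50     6,715.4997    67,154.9969
  Σ                  6,808.1245    67,593.5107
P = 6,808.1245; Macaulay duration = 67,593.5107 / 6,808.1245 = 9.92836 half-year periods = 4.96418 years.
Modified duration = D_Mac / (1 + y) = 4.96418 / 1.04075 = 4.76981 years.

4.7698 years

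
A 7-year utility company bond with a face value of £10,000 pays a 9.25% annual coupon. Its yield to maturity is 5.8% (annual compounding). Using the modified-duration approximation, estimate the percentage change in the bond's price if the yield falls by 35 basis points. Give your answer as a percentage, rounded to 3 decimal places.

Periodic yield y = 0.058. Modified duration first:
  t   CF        PV=CF/(1+0.058)^t    t·PV
  1       925.00       874.2911       874.2911
  2       925.00       826.3621     1,652.7242
  3       925.00       781.0606     2,343.1818
  4       925.00       738.2425     2,952.9701
  5       925.00       697.7718     3,488.8588
  6       925.00       659.5196     3,957.1178
  7    10,925.00     7,362.4401    51,537.0804
  Σ                 11,939.6878    66,806.2243
P = 11,939.6878; D_Mac = 5.59531 yrs; D_mod = 5.59531/(1+0.058) = 5.28857 yrs.
ΔP/P ≈ -D_mod · Δy = -5.28857 × (-0.0035) = +0.018510 = +1.8510%.

+1.851%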